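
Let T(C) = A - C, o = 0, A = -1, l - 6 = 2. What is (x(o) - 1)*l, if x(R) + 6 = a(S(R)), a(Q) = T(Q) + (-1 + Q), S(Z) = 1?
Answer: -72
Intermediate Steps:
l = 8 (l = 6 + 2 = 8)
T(C) = -1 - C
a(Q) = -2 (a(Q) = (-1 - Q) + (-1 + Q) = -2)
x(R) = -8 (x(R) = -6 - 2 = -8)
(x(o) - 1)*l = (-8 - 1)*8 = -9*8 = -72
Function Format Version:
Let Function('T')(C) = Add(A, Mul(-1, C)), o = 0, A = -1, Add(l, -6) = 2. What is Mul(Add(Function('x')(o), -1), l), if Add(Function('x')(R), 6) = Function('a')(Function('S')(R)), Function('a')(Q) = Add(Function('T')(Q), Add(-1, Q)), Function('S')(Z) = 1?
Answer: -72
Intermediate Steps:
l = 8 (l = Add(6, 2) = 8)
Function('T')(C) = Add(-1, Mul(-1, C))
Function('a')(Q) = -2 (Function('a')(Q) = Add(Add(-1, Mul(-1, Q)), Add(-1, Q)) = -2)
Function('x')(R) = -8 (Function('x')(R) = Add(-6, -2) = -8)
Mul(Add(Function('x')(o), -1), l) = Mul(Add(-8, -1), 8) = Mul(-9, 8) = -72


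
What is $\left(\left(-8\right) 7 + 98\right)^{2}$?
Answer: $1764$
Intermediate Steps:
$\left(\left(-8\right) 7 + 98\right)^{2} = \left(-56 + 98\right)^{2} = 42^{2} = 1764$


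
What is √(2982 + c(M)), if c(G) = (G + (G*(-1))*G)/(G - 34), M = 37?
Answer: 3*√282 ≈ 50.379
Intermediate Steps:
c(G) = (G - G²)/(-34 + G) (c(G) = (G + (-G)*G)/(-34 + G) = (G - G²)/(-34 + G))
√(2982 + c(M)) = √(2982 + 37*(1 - 1*37)/(-34 + 37)) = √(2982 + 37*(1 - 37)/3) = √(2982 + 37*(⅓)*(-36)) = √(2982 - 444) = √2538 = 3*√282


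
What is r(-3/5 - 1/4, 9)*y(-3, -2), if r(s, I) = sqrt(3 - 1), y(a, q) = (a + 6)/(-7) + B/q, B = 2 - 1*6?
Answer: 11*sqrt(2)/7 ≈ 2.2223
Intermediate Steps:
B = -4 (B = 2 - 6 = -4)
y(a, q) = -6/7 - 4/q - a/7 (y(a, q) = (a + 6)/(-7) - 4/q = (6 + a)*(-1/7) - 4/q = (-6/7 - a/7) - 4/q = -6/7 - 4/q - a/7)
r(s, I) = sqrt(2)
r(-3/5 - 1/4, 9)*y(-3, -2) = sqrt(2)*((1/7)*(-28 - 1*(-2)*(6 - 3))/(-2)) = sqrt(2)*((1/7)*(-1/2)*(-28 - 1*(-2)*3)) = sqrt(2)*((1/7)*(-1/2)*(-28 + 6)) = sqrt(2)*((1/7)*(-1/2)*(-22)) = sqrt(2)*(11/7) = 11*sqrt(2)/7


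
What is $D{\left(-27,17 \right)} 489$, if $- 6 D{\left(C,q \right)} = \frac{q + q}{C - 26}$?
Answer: $\frac{2771}{53} \approx 52.283$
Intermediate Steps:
$D{\left(C,q \right)} = - \frac{q}{3 \left(-26 + C\right)}$ ($D{\left(C,q \right)} = - \frac{\left(q + q\right) \frac{1}{C - 26}}{6} = - \frac{2 q \frac{1}{-26 + C}}{6} = - \frac{q}{3 \left(-26 + C\right)}$)
$D{\left(-27,17 \right)} 489 = \left(-1\right) 17 \frac{1}{-78 + 3 \left(-27\right)} 489 = \left(-1\right) 17 \frac{1}{-78 - 81} \cdot 489 = \left(-1\right) 17 \frac{1}{-159} \cdot 489 = \left(-1\right) 17 \left(- \frac{1}{159}\right) 489 = \frac{17}{159} \cdot 489 = \frac{2771}{53}$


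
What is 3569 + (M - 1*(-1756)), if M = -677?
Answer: 4648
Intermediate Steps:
3569 + (M - 1*(-1756)) = 3569 + (-677 - 1*(-1756)) = 3569 + (-677 + 1756) = 3569 + 1079 = 4648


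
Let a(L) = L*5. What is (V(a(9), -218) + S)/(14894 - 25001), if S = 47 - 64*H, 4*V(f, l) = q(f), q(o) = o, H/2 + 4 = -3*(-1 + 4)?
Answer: -6889/40428 ≈ -0.17040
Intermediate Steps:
H = -26 (H = -8 + 2*(-3*(-1 + 4)) = -8 + 2*(-3*3) = -8 + 2*(-9) = -8 - 18 = -26)
a(L) = 5*L
V(f, l) = f/4
S = 1711 (S = 47 - 64*(-26) = 47 + 1664 = 1711)
(V(a(9), -218) + S)/(14894 - 25001) = ((5*9)/4 + 1711)/(14894 - 25001) = ((1/4)*45 + 1711)/(-10107) = (45/4 + 1711)*(-1/10107) = (6889/4)*(-1/10107) = -6889/40428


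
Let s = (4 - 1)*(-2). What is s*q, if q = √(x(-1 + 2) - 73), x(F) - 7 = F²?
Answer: -6*I*√65 ≈ -48.374*I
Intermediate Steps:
x(F) = 7 + F²
s = -6 (s = 3*(-2) = -6)
q = I*√65 (q = √((7 + (-1 + 2)²) - 73) = √((7 + 1²) - 73) = √((7 + 1) - 73) = √(8 - 73) = √(-65) = I*√65 ≈ 8.0623*I)
s*q = -6*I*√65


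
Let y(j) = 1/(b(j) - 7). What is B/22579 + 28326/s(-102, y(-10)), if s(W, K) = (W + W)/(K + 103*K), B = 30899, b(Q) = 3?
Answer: 1386266250/383843 ≈ 3611.5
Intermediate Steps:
y(j) = -1/4 (y(j) = 1/(3 - 7) = 1/(-4) = -1/4)
s(W, K) = W/(52*K) (s(W, K) = (2*W)/((104*K)) = (2*W)*(1/(104*K)) = W/(52*K))
B/22579 + 28326/s(-102, y(-10)) = 30899/22579 + 28326/(((1/52)*(-102)/(-1/4))) = 30899*(1/22579) + 28326/(((1/52)*(-102)*(-4))) = 30899/22579 + 28326/(102/13) = 30899/22579 + 28326*(13/102) = 30899/22579 + 61373/17 = 1386266250/383843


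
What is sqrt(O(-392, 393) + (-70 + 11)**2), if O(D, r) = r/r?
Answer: sqrt(3482) ≈ 59.008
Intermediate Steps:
O(D, r) = 1
sqrt(O(-392, 393) + (-70 + 11)**2) = sqrt(1 + (-70 + 11)**2) = sqrt(1 + (-59)**2) = sqrt(1 + 3481) = sqrt(3482)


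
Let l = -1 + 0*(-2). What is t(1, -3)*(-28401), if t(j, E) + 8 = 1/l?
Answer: 255609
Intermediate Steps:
l = -1 (l = -1 + 0 = -1)
t(j, E) = -9 (t(j, E) = -8 + 1/(-1) = -8 - 1 = -9)
t(1, -3)*(-28401) = -9*(-28401) = 255609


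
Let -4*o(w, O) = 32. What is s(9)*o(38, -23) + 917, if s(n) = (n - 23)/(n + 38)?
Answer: 43211/47 ≈ 919.38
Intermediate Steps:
s(n) = (-23 + n)/(38 + n)
o(w, O) = -8 (o(w, O) = -1/4*32 = -8)
s(9)*o(38, -23) + 917 = ((-23 + 9)/(38 + 9))*(-8) + 917 = (-14/47)*(-8) + 917 = ((1/47)*(-14))*(-8) + 917 = -14/47*(-8) + 917 = 112/47 + 917 = 43211/47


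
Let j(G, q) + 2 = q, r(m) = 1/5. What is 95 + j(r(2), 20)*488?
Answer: 8879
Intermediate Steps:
r(m) = ⅕
j(G, q) = -2 + q
95 + j(r(2), 20)*488 = 95 + (-2 + 20)*488 = 95 + 18*488 = 95 + 8784 = 8879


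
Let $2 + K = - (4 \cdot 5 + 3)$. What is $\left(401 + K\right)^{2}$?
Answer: $141376$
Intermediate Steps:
$K = -25$ ($K = -2 - \left(4 \cdot 5 + 3\right) = -2 - \left(20 + 3\right) = -2 - 23 = -25$)
$\left(401 + K\right)^{2} = \left(401 - 25\right)^{2} = 376^{2} = 141376$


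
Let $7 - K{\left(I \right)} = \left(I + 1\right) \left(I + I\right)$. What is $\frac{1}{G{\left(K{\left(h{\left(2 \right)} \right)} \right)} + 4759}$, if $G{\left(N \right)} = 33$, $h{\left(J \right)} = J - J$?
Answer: $\frac{1}{4792} \approx 0.00020868$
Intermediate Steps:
$h{\left(J \right)} = 0$
$K{\left(I \right)} = 7 - 2 I \left(1 + I\right)$ ($K{\left(I \right)} = 7 - \left(I + 1\right) \left(I + I\right) = 7 - \left(1 + I\right) 2 I = 7 - 2 I \left(1 + I\right)$)
$\frac{1}{G{\left(K{\left(h{\left(2 \right)} \right)} \right)} + 4759} = \frac{1}{33 + 4759} = \frac{1}{4792}$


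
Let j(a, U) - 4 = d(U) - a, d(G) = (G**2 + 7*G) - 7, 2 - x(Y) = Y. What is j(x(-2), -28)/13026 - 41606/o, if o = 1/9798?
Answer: -5310121688707/13026 ≈ -4.0766e+8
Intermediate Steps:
x(Y) = 2 - Y
d(G) = -7 + G**2 + 7*G
o = 1/9798 ≈ 0.00010206
j(a, U) = -3 + U**2 - a + 7*U (j(a, U) = 4 + ((-7 + U**2 + 7*U) - a) = 4 + (-7 + U**2 - a + 7*U) = -3 + U**2 - a + 7*U)
j(x(-2), -28)/13026 - 41606/o = (-3 + (-28)**2 - (2 - 1*(-2)) + 7*(-28))/13026 - 41606/1/9798 = (-3 + 784 - (2 + 2) - 196)*(1/13026) - 41606*9798 = (-3 + 784 - 1*4 - 196)*(1/13026) - 407655588 = (-3 + 784 - 4 - 196)*(1/13026) - 407655588 = 581*(1/13026) - 407655588 = 581/13026 - 407655588 = -5310121688707/13026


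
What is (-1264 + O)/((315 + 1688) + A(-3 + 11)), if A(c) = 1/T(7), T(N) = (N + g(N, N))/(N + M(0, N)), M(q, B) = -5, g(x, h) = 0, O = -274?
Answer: -10766/14023 ≈ -0.76774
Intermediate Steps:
T(N) = N/(-5 + N) (T(N) = (N + 0)/(N - 5) = N/(-5 + N))
A(c) = 2/7 (A(c) = 1/(7/(-5 + 7)) = 1/(7/2) = 2/7)
(-1264 + O)/((315 + 1688) + A(-3 + 11)) = (-1264 - 274)/((315 + 1688) + 2/7) = -1538/(2003 + 2/7) = -1538/14023/7 = -1538*7/14023 = -10766/14023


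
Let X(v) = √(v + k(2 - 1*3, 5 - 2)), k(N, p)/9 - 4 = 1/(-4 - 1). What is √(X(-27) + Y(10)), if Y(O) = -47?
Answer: √(-1175 + 30*√5)/5 ≈ 6.6571*I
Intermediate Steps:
k(N, p) = 171/5 (k(N, p) = 36 + 9/(-4 - 1) = 36 + 9/(-5) = 36 + 9*(-⅕) = 36 - 9/5 = 171/5)
X(v) = √(171/5 + v) (X(v) = √(v + 171/5) = √(171/5 + v))
√(X(-27) + Y(10)) = √(√(855 + 25*(-27))/5 - 47) = √(√(855 - 675)/5 - 47) = √(√180/5 - 47) = √((6*√5)/5 - 47) = √(6*√5/5 - 47) = √(-47 + 6*√5/5)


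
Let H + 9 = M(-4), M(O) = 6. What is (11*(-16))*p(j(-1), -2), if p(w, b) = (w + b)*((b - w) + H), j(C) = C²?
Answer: -1056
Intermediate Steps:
H = -3 (H = -9 + 6 = -3)
p(w, b) = (b + w)*(-3 + b - w) (p(w, b) = (w + b)*((b - w) - 3) = (b + w)*(-3 + b - w))
(11*(-16))*p(j(-1), -2) = (11*(-16))*((-2)² - ((-1)²)² - 3*(-2) - 3*(-1)²) = -176*(4 - 1*1² + 6 - 3*1) = -176*(4 - 1*1 + 6 - 3) = -176*(4 - 1 + 6 - 3) = -176*6 = -1056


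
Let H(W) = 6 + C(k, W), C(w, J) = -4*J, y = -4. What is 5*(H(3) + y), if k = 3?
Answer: -50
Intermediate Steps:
H(W) = 6 - 4*W
5*(H(3) + y) = 5*((6 - 4*3) - 4) = 5*((6 - 12) - 4) = 5*(-6 - 4) = 5*(-10) = -50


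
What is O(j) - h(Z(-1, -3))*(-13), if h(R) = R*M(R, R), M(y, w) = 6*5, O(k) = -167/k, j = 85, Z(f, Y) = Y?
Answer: -99617/85 ≈ -1172.0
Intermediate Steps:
M(y, w) = 30
h(R) = 30*R (h(R) = R*30 = 30*R)
O(j) - h(Z(-1, -3))*(-13) = -167/85 - 30*(-3)*(-13) = -167*1/85 - (-90)*(-13) = -167/85 - 1*1170 = -167/85 - 1170 = -99617/85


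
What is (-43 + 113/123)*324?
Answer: -559008/41 ≈ -13634.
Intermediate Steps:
(-43 + 113/123)*324 = -5176/123*324 = -559008/41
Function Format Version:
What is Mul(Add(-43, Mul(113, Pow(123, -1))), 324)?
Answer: Rational(-559008, 41) ≈ -13634.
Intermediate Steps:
Mul(Add(-43, Mul(113, Pow(123, -1))), 324) = Mul(Add(-43, Mul(113, Rational(1, 123))), 324) = Mul(Add(-43, Rational(113, 123)), 324) = Mul(Rational(-5176, 123), 324) = Rational(-559008, 41)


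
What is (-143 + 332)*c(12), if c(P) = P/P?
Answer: 189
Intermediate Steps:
c(P) = 1
(-143 + 332)*c(12) = (-143 + 332)*1 = 189*1 = 189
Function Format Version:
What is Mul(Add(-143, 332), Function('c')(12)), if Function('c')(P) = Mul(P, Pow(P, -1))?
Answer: 189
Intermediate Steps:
Function('c')(P) = 1
Mul(Add(-143, 332), Function('c')(12)) = Mul(Add(-143, 332), 1) = Mul(189, 1) = 189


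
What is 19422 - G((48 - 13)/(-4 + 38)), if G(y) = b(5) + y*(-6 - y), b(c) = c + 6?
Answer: 22447481/1156 ≈ 19418.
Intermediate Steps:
b(c) = 6 + c
G(y) = 11 + y*(-6 - y) (G(y) = (6 + 5) + y*(-6 - y) = 11 + y*(-6 - y))
19422 - G((48 - 13)/(-4 + 38)) = 19422 - (11 - ((48 - 13)/(-4 + 38))**2 - 6*(48 - 13)/(-4 + 38)) = 19422 - (11 - (35/34)**2 - 210/34) = 19422 - (11 - (35*(1/34))**2 - 210/34) = 19422 - (11 - (35/34)**2 - 6*35/34) = 19422 - (11 - 1*1225/1156 - 105/17) = 19422 - (11 - 1225/1156 - 105/17) = 19422 - 1*4351/1156 = 19422 - 4351/1156 = 22447481/1156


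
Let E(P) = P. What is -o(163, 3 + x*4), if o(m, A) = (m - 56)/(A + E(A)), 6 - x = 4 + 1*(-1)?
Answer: -107/30 ≈ -3.5667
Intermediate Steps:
x = 3 (x = 6 - (4 + 1*(-1)) = 6 - (4 - 1) = 6 - 1*3 = 6 - 3 = 3)
o(m, A) = (-56 + m)/(2*A) (o(m, A) = (m - 56)/(A + A) = (-56 + m)/((2*A)) = (-56 + m)*(1/(2*A)) = (-56 + m)/(2*A))
-o(163, 3 + x*4) = -(-56 + 163)/(2*(3 + 3*4)) = -107/(2*(3 + 12)) = -107/(2*15) = -1*107/30 = -107/30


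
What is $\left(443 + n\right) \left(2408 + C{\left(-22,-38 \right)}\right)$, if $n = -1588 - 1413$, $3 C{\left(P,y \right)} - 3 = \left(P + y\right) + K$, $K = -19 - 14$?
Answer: $-6082924$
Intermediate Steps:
$K = -33$ ($K = -19 - 14 = -33$)
$C{\left(P,y \right)} = -10 + \frac{P}{3} + \frac{y}{3}$ ($C{\left(P,y \right)} = 1 + \frac{\left(P + y\right) - 33}{3} = 1 + \frac{-33 + P + y}{3} = 1 + \left(-11 + \frac{P}{3} + \frac{y}{3}\right) = -10 + \frac{P}{3} + \frac{y}{3}$)
$n = -3001$
$\left(443 + n\right) \left(2408 + C{\left(-22,-38 \right)}\right) = \left(443 - 3001\right) \left(2408 + \left(-10 + \frac{1}{3} \left(-22\right) + \frac{1}{3} \left(-38\right)\right)\right) = - 2558 \left(2408 - 30\right) = \left(-2558\right) 2378 = -6082924$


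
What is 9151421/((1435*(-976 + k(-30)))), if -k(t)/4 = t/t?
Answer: -9151421/1406300 ≈ -6.5074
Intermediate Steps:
k(t) = -4 (k(t) = -4*t/t = -4*1 = -4)
9151421/((1435*(-976 + k(-30)))) = 9151421/((1435*(-976 - 4))) = 9151421/((1435*(-980))) = 9151421/(-1406300) = 9151421*(-1/1406300) = -9151421/1406300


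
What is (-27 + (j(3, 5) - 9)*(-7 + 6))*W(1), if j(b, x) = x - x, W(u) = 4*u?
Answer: -72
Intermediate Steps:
j(b, x) = 0
(-27 + (j(3, 5) - 9)*(-7 + 6))*W(1) = (-27 + (0 - 9)*(-7 + 6))*(4*1) = (-27 - 9*(-1))*4 = (-27 + 9)*4 = -18*4 = -72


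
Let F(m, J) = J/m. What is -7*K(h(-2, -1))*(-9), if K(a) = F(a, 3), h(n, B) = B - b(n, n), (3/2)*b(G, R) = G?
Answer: 567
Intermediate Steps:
b(G, R) = 2*G/3
h(n, B) = B - 2*n/3
K(a) = 3/a
-7*K(h(-2, -1))*(-9) = -21/(-1 - 2/3*(-2))*(-9) = -21/(-1 + 4/3)*(-9) = -21/1/3*(-9) = -21*3*(-9) = -7*9*(-9) = -63*(-9) = 567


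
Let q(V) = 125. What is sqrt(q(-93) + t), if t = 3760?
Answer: sqrt(3885) ≈ 62.330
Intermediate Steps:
sqrt(q(-93) + t) = sqrt(125 + 3760) = sqrt(3885)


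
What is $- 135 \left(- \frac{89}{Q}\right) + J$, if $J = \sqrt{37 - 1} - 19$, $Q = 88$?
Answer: $\frac{10871}{88} \approx 123.53$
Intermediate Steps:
$J = -13$ ($J = \sqrt{36} - 19 = 6 - 19 = -13$)
$- 135 \left(- \frac{89}{Q}\right) + J = - 135 \left(- \frac{89}{88}\right) - 13 = - 135 \left(\left(-89\right) \frac{1}{88}\right) - 13 = \left(-135\right) \left(- \frac{89}{88}\right) - 13 = \frac{12015}{88} - 13 = \frac{10871}{88}$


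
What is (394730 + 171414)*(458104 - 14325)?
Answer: 251242818176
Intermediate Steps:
(394730 + 171414)*(458104 - 14325) = 566144*443779 = 251242818176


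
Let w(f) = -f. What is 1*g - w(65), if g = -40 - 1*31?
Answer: -6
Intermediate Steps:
g = -71 (g = -40 - 31 = -71)
1*g - w(65) = 1*(-71) - (-1)*65 = -71 - 1*(-65) = -71 + 65 = -6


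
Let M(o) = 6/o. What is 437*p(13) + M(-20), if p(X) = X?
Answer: 56807/10 ≈ 5680.7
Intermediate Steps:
437*p(13) + M(-20) = 437*13 + 6/(-20) = 5681 + 6*(-1/20) = 5681 - 3/10 = 56807/10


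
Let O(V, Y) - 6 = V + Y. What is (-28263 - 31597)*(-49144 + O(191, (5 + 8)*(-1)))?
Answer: 2930745600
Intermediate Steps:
O(V, Y) = 6 + V + Y (O(V, Y) = 6 + (V + Y) = 6 + V + Y)
(-28263 - 31597)*(-49144 + O(191, (5 + 8)*(-1))) = (-28263 - 31597)*(-49144 + (6 + 191 + (5 + 8)*(-1))) = -59860*(-49144 + (6 + 191 + 13*(-1))) = -59860*(-49144 + (6 + 191 - 13)) = -59860*(-49144 + 184) = -59860*(-48960) = 2930745600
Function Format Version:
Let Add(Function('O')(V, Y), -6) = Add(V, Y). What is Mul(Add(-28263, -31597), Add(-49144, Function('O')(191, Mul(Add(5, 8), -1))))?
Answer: 2930745600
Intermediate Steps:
Function('O')(V, Y) = Add(6, V, Y) (Function('O')(V, Y) = Add(6, Add(V, Y)) = Add(6, V, Y))
Mul(Add(-28263, -31597), Add(-49144, Function('O')(191, Mul(Add(5, 8), -1)))) = Mul(Add(-28263, -31597), Add(-49144, Add(6, 191, Mul(Add(5, 8), -1)))) = Mul(-59860, Add(-49144, Add(6, 191, Mul(13, -1)))) = Mul(-59860, Add(-49144, Add(6, 191, -13))) = Mul(-59860, Add(-49144, 184)) = Mul(-59860, -48960) = 2930745600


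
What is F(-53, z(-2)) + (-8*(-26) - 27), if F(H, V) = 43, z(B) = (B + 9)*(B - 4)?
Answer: 224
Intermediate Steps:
z(B) = (-4 + B)*(9 + B) (z(B) = (9 + B)*(-4 + B) = (-4 + B)*(9 + B))
F(-53, z(-2)) + (-8*(-26) - 27) = 43 + (-8*(-26) - 27) = 43 + (208 - 27) = 43 + 181 = 224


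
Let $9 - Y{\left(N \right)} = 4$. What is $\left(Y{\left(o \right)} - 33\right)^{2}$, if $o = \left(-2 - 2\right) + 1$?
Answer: $784$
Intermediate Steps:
$o = -3$ ($o = -4 + 1 = -3$)
$Y{\left(N \right)} = 5$ ($Y{\left(N \right)} = 9 - 4 = 5$)
$\left(Y{\left(o \right)} - 33\right)^{2} = \left(5 - 33\right)^{2} = \left(-28\right)^{2} = 784$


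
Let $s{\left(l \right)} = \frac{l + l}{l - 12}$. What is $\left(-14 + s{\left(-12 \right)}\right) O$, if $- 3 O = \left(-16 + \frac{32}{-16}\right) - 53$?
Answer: $- \frac{923}{3} \approx -307.67$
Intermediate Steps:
$s{\left(l \right)} = \frac{2 l}{-12 + l}$
$O = \frac{71}{3}$ ($O = - \frac{\left(-16 + \frac{32}{-16}\right) - 53}{3} = - \frac{\left(-16 + 32 \left(- \frac{1}{16}\right)\right) - 53}{3} = - \frac{\left(-16 - 2\right) - 53}{3} = - \frac{-18 - 53}{3} = \left(- \frac{1}{3}\right) \left(-71\right) = \frac{71}{3} \approx 23.667$)
$\left(-14 + s{\left(-12 \right)}\right) O = \left(-14 + 2 \left(-12\right) \frac{1}{-12 - 12}\right) \frac{71}{3} = \left(-14 + 2 \left(-12\right) \frac{1}{-24}\right) \frac{71}{3} = \left(-14 + 2 \left(-12\right) \left(- \frac{1}{24}\right)\right) \frac{71}{3} = \left(-14 + 1\right) \frac{71}{3} = \left(-13\right) \frac{71}{3} = - \frac{923}{3}$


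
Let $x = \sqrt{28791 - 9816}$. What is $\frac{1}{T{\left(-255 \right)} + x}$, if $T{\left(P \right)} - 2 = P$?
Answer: $- \frac{1}{178} - \frac{5 \sqrt{759}}{45034} \approx -0.0086768$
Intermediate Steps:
$x = 5 \sqrt{759}$ ($x = \sqrt{18975} = 5 \sqrt{759} \approx 137.75$)
$T{\left(P \right)} = 2 + P$
$\frac{1}{T{\left(-255 \right)} + x} = \frac{1}{\left(2 - 255\right) + 5 \sqrt{759}} = \frac{1}{-253 + 5 \sqrt{759}}$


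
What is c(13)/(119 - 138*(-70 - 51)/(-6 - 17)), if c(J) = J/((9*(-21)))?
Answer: 13/114723 ≈ 0.00011332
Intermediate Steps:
c(J) = -J/189 (c(J) = J/(-189) = J*(-1/189) = -J/189)
c(13)/(119 - 138*(-70 - 51)/(-6 - 17)) = (-1/189*13)/(119 - 138*(-70 - 51)/(-6 - 17)) = -13/(189*(119 - (-16698)/(-23))) = -13/(189*(119 - (-16698)*(-1)/23)) = -13/(189*(119 - 138*121/23)) = -13/(189*(119 - 726)) = -13/189/(-607) = -13/189*(-1/607) = 13/114723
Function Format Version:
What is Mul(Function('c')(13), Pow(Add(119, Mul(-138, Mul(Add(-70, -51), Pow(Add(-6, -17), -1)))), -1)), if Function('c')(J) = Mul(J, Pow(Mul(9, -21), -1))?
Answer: Rational(13, 114723) ≈ 0.00011332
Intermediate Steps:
Function('c')(J) = Mul(Rational(-1, 189), J) (Function('c')(J) = Mul(J, Pow(-189, -1)) = Mul(J, Rational(-1, 189)) = Mul(Rational(-1, 189), J))
Mul(Function('c')(13), Pow(Add(119, Mul(-138, Mul(Add(-70, -51), Pow(Add(-6, -17), -1)))), -1)) = Mul(Mul(Rational(-1, 189), 13), Pow(Add(119, Mul(-138, Mul(Add(-70, -51), Pow(Add(-6, -17), -1)))), -1)) = Mul(Rational(-13, 189), Pow(Add(119, Mul(-138, Mul(-121, Pow(-23, -1)))), -1)) = Mul(Rational(-13, 189), Pow(Add(119, Mul(-138, Mul(-121, Rational(-1, 23)))), -1)) = Mul(Rational(-13, 189), Pow(Add(119, Mul(-138, Rational(121, 23))), -1)) = Mul(Rational(-13, 189), Pow(Add(119, -726), -1)) = Mul(Rational(-13, 189), Pow(-607, -1)) = Mul(Rational(-13, 189), Rational(-1, 607)) = Rational(13, 114723)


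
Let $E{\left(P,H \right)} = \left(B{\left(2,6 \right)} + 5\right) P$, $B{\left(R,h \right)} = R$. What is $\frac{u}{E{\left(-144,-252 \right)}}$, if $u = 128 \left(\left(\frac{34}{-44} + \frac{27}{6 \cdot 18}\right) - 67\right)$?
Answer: $\frac{5942}{693} \approx 8.5743$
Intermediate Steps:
$u = - \frac{95072}{11}$ ($u = 128 \left(\left(34 \left(- \frac{1}{44}\right) + \frac{27}{108}\right) - 67\right) = 128 \left(\left(- \frac{17}{22} + 27 \cdot \frac{1}{108}\right) - 67\right) = 128 \left(\left(- \frac{17}{22} + \frac{1}{4}\right) - 67\right) = 128 \left(- \frac{23}{44} - 67\right) = 128 \left(- \frac{2971}{44}\right) = - \frac{95072}{11} \approx -8642.9$)
$E{\left(P,H \right)} = 7 P$ ($E{\left(P,H \right)} = \left(2 + 5\right) P = 7 P$)
$\frac{u}{E{\left(-144,-252 \right)}} = - \frac{95072}{11 \cdot 7 \left(-144\right)} = - \frac{95072}{11 \left(-1008\right)} = \left(- \frac{95072}{11}\right) \left(- \frac{1}{1008}\right) = \frac{5942}{693}$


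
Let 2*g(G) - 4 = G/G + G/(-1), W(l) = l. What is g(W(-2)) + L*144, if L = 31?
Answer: 8935/2 ≈ 4467.5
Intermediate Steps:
g(G) = 5/2 - G/2 (g(G) = 2 + (G/G + G/(-1))/2 = 2 + (1 + G*(-1))/2 = 2 + (1 - G)/2 = 2 + (1/2 - G/2) = 5/2 - G/2)
g(W(-2)) + L*144 = (5/2 - 1/2*(-2)) + 31*144 = (5/2 + 1) + 4464 = 7/2 + 4464 = 8935/2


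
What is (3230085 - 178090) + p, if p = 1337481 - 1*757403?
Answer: 3632073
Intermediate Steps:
p = 580078 (p = 1337481 - 757403 = 580078)
(3230085 - 178090) + p = (3230085 - 178090) + 580078 = 3051995 + 580078 = 3632073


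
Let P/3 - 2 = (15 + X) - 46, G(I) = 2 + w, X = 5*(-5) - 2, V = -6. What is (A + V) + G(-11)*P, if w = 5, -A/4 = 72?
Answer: -1470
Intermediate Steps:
A = -288 (A = -4*72 = -288)
X = -27 (X = -25 - 2 = -27)
G(I) = 7 (G(I) = 2 + 5 = 7)
P = -168 (P = 6 + 3*((15 - 27) - 46) = 6 + 3*(-12 - 46) = 6 + 3*(-58) = 6 - 174 = -168)
(A + V) + G(-11)*P = (-288 - 6) + 7*(-168) = -294 - 1176 = -1470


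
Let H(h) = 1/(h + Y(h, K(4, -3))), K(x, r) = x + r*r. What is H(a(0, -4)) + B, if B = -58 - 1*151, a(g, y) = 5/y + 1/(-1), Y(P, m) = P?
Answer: -1883/9 ≈ -209.22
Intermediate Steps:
K(x, r) = x + r²
a(g, y) = -1 + 5/y (a(g, y) = 5/y + 1*(-1) = 5/y - 1 = -1 + 5/y)
H(h) = 1/(2*h) (H(h) = 1/(h + h) = 1/(2*h))
B = -209 (B = -58 - 151 = -209)
H(a(0, -4)) + B = 1/(2*(((5 - 1*(-4))/(-4)))) - 209 = 1/(2*((-(5 + 4)/4))) - 209 = 1/(2*((-¼*9))) - 209 = 1/(2*(-9/4)) - 209 = (½)*(-4/9) - 209 = -2/9 - 209 = -1883/9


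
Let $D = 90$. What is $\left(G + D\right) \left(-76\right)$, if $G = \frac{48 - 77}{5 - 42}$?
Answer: $- \frac{255284}{37} \approx -6899.6$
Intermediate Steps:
$G = \frac{29}{37}$ ($G = - \frac{29}{-37} = \left(-29\right) \left(- \frac{1}{37}\right) = \frac{29}{37} \approx 0.78378$)
$\left(G + D\right) \left(-76\right) = \left(\frac{29}{37} + 90\right) \left(-76\right) = \frac{3359}{37} \left(-76\right) = - \frac{255284}{37}$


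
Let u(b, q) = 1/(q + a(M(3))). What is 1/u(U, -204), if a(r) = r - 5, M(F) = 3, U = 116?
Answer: -206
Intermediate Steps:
a(r) = -5 + r
u(b, q) = 1/(-2 + q) (u(b, q) = 1/(q + (-5 + 3)) = 1/(q - 2) = 1/(-2 + q))
1/u(U, -204) = 1/(1/(-2 - 204)) = 1/(1/(-206)) = 1/(-1/206) = -206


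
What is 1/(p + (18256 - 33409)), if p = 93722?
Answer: 1/78569 ≈ 1.2728e-5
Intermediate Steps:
1/(p + (18256 - 33409)) = 1/(93722 + (18256 - 33409)) = 1/(93722 - 15153) = 1/78569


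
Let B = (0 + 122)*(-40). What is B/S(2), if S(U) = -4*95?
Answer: 244/19 ≈ 12.842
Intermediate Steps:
S(U) = -380
B = -4880 (B = 122*(-40) = -4880)
B/S(2) = -4880/(-380) = -4880*(-1/380) = 244/19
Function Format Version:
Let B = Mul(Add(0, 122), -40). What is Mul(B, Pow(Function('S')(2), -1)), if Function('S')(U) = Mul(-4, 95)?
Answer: Rational(244, 19) ≈ 12.842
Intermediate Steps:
Function('S')(U) = -380
B = -4880 (B = Mul(122, -40) = -4880)
Mul(B, Pow(Function('S')(2), -1)) = Mul(-4880, Pow(-380, -1)) = Mul(-4880, Rational(-1, 380)) = Rational(244, 19)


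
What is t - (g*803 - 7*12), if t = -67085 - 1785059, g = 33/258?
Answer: -159285993/86 ≈ -1.8522e+6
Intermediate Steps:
g = 11/86 (g = 33*(1/258) = 11/86 ≈ 0.12791)
t = -1852144
t - (g*803 - 7*12) = -1852144 - ((11/86)*803 - 7*12) = -1852144 - (8833/86 - 84) = -1852144 - 1*1609/86 = -1852144 - 1609/86 = -159285993/86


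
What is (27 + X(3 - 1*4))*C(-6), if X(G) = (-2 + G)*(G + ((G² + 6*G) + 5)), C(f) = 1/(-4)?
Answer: -15/2 ≈ -7.5000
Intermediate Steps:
C(f) = -¼
X(G) = (-2 + G)*(5 + G² + 7*G) (X(G) = (-2 + G)*(G + (5 + G² + 6*G)) = (-2 + G)*(5 + G² + 7*G))
(27 + X(3 - 1*4))*C(-6) = (27 + (-10 + (3 - 1*4)³ - 9*(3 - 1*4) + 5*(3 - 1*4)²))*(-¼) = (27 + (-10 + (3 - 4)³ - 9*(3 - 4) + 5*(3 - 4)²))*(-¼) = (27 + (-10 + (-1)³ - 9*(-1) + 5*(-1)²))*(-¼) = (27 + (-10 - 1 + 9 + 5*1))*(-¼) = (27 + (-10 - 1 + 9 + 5))*(-¼) = (27 + 3)*(-¼) = 30*(-¼) = -15/2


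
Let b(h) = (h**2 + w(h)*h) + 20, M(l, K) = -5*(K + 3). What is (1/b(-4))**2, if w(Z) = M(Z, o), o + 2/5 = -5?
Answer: 1/144 ≈ 0.0069444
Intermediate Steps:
o = -27/5 (o = -2/5 - 5 = -27/5 ≈ -5.4000)
M(l, K) = -15 - 5*K (M(l, K) = -5*(3 + K) = -15 - 5*K)
w(Z) = 12 (w(Z) = -15 - 5*(-27/5) = -15 + 27 = 12)
b(h) = 20 + h**2 + 12*h (b(h) = (h**2 + 12*h) + 20 = 20 + h**2 + 12*h)
(1/b(-4))**2 = (1/(20 + (-4)**2 + 12*(-4)))**2 = (1/(20 + 16 - 48))**2 = (1/(-12))**2 = (-1/12)**2 = 1/144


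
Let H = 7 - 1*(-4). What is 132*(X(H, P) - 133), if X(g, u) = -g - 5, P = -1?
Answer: -19668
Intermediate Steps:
H = 11 (H = 7 + 4 = 11)
X(g, u) = -5 - g
132*(X(H, P) - 133) = 132*((-5 - 1*11) - 133) = 132*((-5 - 11) - 133) = 132*(-16 - 133) = 132*(-149) = -19668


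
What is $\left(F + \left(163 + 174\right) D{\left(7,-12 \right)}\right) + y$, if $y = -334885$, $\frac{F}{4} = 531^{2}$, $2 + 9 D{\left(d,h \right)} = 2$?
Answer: $792959$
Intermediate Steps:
$D{\left(d,h \right)} = 0$ ($D{\left(d,h \right)} = - \frac{2}{9} + \frac{1}{9} \cdot 2 = - \frac{2}{9} + \frac{2}{9} = 0$)
$F = 1127844$ ($F = 4 \cdot 531^{2} = 4 \cdot 281961 = 1127844$)
$\left(F + \left(163 + 174\right) D{\left(7,-12 \right)}\right) + y = \left(1127844 + \left(163 + 174\right) 0\right) - 334885 = \left(1127844 + 337 \cdot 0\right) - 334885 = \left(1127844 + 0\right) - 334885 = 1127844 - 334885 = 792959$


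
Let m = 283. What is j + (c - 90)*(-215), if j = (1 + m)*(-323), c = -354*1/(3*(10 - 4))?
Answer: -204461/3 ≈ -68154.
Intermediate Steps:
c = -59/3 (c = -354/(3*6) = -354/18 = -354*1/18 = -59/3 ≈ -19.667)
j = -91732 (j = (1 + 283)*(-323) = 284*(-323) = -91732)
j + (c - 90)*(-215) = -91732 + (-59/3 - 90)*(-215) = -91732 - 329/3*(-215) = -91732 + 70735/3 = -204461/3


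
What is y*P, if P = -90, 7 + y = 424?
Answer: -37530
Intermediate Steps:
y = 417 (y = -7 + 424 = 417)
y*P = 417*(-90) = -37530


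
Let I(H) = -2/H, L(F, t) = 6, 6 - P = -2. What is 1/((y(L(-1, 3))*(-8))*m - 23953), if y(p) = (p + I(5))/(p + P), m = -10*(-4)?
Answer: -1/24081 ≈ -4.1527e-5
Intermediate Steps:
P = 8 (P = 6 - 1*(-2) = 6 + 2 = 8)
m = 40
y(p) = (-2/5 + p)/(8 + p) (y(p) = (p - 2/5)/(p + 8) = (p - 2*1/5)/(8 + p) = (p - 2/5)/(8 + p) = (-2/5 + p)/(8 + p))
1/((y(L(-1, 3))*(-8))*m - 23953) = 1/((((-2/5 + 6)/(8 + 6))*(-8))*40 - 23953) = 1/((((28/5)/14)*(-8))*40 - 23953) = 1/((((1/14)*(28/5))*(-8))*40 - 23953) = 1/(((2/5)*(-8))*40 - 23953) = 1/(-16/5*40 - 23953) = 1/(-128 - 23953) = 1/(-24081) = -1/24081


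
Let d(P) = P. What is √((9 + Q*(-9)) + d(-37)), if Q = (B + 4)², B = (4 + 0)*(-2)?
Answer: 2*I*√43 ≈ 13.115*I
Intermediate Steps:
B = -8 (B = 4*(-2) = -8)
Q = 16 (Q = (-8 + 4)² = (-4)² = 16)
√((9 + Q*(-9)) + d(-37)) = √((9 + 16*(-9)) - 37) = √((9 - 144) - 37) = √(-135 - 37) = √(-172) = 2*I*√43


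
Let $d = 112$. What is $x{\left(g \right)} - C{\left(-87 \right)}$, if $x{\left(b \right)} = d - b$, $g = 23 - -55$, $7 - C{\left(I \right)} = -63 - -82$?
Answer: $46$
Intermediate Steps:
$C{\left(I \right)} = -12$ ($C{\left(I \right)} = 7 - \left(-63 - -82\right) = 7 - \left(-63 + 82\right) = 7 - 19 = -12$)
$g = 78$ ($g = 23 + 55 = 78$)
$x{\left(b \right)} = 112 - b$
$x{\left(g \right)} - C{\left(-87 \right)} = \left(112 - 78\right) - -12 = \left(112 - 78\right) + 12 = 34 + 12 = 46$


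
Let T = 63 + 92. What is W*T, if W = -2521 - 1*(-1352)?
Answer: -181195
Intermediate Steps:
T = 155
W = -1169 (W = -2521 + 1352 = -1169)
W*T = -1169*155 = -181195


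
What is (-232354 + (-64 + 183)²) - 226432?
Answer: -444625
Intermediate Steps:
(-232354 + (-64 + 183)²) - 226432 = (-232354 + 119²) - 226432 = (-232354 + 14161) - 226432 = -218193 - 226432 = -444625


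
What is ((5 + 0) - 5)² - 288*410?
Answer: -118080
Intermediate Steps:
((5 + 0) - 5)² - 288*410 = (5 - 5)² - 118080 = 0² - 118080 = 0 - 118080 = -118080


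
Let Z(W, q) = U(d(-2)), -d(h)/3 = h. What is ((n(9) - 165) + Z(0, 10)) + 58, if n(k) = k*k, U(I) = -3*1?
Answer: -29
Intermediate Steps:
d(h) = -3*h
U(I) = -3
Z(W, q) = -3
n(k) = k**2
((n(9) - 165) + Z(0, 10)) + 58 = ((9**2 - 165) - 3) + 58 = ((81 - 165) - 3) + 58 = (-84 - 3) + 58 = -87 + 58 = -29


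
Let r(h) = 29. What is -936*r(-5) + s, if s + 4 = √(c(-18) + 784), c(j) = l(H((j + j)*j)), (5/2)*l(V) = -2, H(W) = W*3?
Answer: -27148 + 2*√4895/5 ≈ -27120.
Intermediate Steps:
H(W) = 3*W
l(V) = -⅘ (l(V) = (⅖)*(-2) = -⅘)
c(j) = -⅘
s = -4 + 2*√4895/5 (s = -4 + √(-⅘ + 784) = -4 + √(3916/5) = -4 + 2*√4895/5 ≈ 23.986)
-936*r(-5) + s = -936*29 + (-4 + 2*√4895/5) = -27144 + (-4 + 2*√4895/5) = -27148 + 2*√4895/5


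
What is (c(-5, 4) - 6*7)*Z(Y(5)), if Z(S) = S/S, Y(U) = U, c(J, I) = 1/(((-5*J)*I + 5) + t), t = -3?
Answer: -4283/102 ≈ -41.990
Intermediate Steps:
c(J, I) = 1/(2 - 5*I*J) (c(J, I) = 1/(((-5*J)*I + 5) - 3) = 1/((-5*I*J + 5) - 3) = 1/((5 - 5*I*J) - 3) = 1/(2 - 5*I*J))
Z(S) = 1
(c(-5, 4) - 6*7)*Z(Y(5)) = (-1/(-2 + 5*4*(-5)) - 6*7)*1 = (-1/(-2 - 100) - 42)*1 = (-1/(-102) - 42)*1 = (-1*(-1/102) - 42)*1 = (1/102 - 42)*1 = -4283/102*1 = -4283/102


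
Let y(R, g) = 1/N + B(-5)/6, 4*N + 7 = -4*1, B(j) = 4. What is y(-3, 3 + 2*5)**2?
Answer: 100/1089 ≈ 0.091827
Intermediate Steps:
N = -11/4 (N = -7/4 + (-4*1)/4 = -7/4 + (1/4)*(-4) = -7/4 - 1 = -11/4 ≈ -2.7500)
y(R, g) = 10/33 (y(R, g) = 1/(-11/4) + 4/6 = 1*(-4/11) + 4*(1/6) = -4/11 + 2/3 = 10/33)
y(-3, 3 + 2*5)**2 = (10/33)**2 = 100/1089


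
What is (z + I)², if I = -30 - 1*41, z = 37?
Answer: 1156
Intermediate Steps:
I = -71 (I = -30 - 41 = -71)
(z + I)² = (37 - 71)² = (-34)² = 1156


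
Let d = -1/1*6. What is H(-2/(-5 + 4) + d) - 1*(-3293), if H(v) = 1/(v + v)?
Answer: 26343/8 ≈ 3292.9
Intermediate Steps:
d = -6 (d = -1*1*6 = -1*6 = -6)
H(v) = 1/(2*v)
H(-2/(-5 + 4) + d) - 1*(-3293) = 1/(2*(-2/(-5 + 4) - 6)) - 1*(-3293) = 1/(2*(-2/(-1) - 6)) + 3293 = 1/(2*(-1*(-2) - 6)) + 3293 = 1/(2*(2 - 6)) + 3293 = (½)/(-4) + 3293 = (½)*(-¼) + 3293 = -⅛ + 3293 = 26343/8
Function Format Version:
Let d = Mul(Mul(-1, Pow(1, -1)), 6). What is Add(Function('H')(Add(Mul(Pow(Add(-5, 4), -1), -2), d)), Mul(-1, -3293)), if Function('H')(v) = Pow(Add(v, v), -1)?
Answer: Rational(26343, 8) ≈ 3292.9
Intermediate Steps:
d = -6 (d = Mul(Mul(-1, 1), 6) = Mul(-1, 6) = -6)
Function('H')(v) = Mul(Rational(1, 2), Pow(v, -1)) (Function('H')(v) = Pow(Mul(2, v), -1) = Mul(Rational(1, 2), Pow(v, -1)))
Add(Function('H')(Add(Mul(Pow(Add(-5, 4), -1), -2), d)), Mul(-1, -3293)) = Add(Mul(Rational(1, 2), Pow(Add(Mul(Pow(Add(-5, 4), -1), -2), -6), -1)), Mul(-1, -3293)) = Add(Mul(Rational(1, 2), Pow(Add(Mul(Pow(-1, -1), -2), -6), -1)), 3293) = Add(Mul(Rational(1, 2), Pow(Add(Mul(-1, -2), -6), -1)), 3293) = Add(Mul(Rational(1, 2), Pow(Add(2, -6), -1)), 3293) = Add(Mul(Rational(1, 2), Pow(-4, -1)), 3293) = Add(Mul(Rational(1, 2), Rational(-1, 4)), 3293) = Add(Rational(-1, 8), 3293) = Rational(26343, 8)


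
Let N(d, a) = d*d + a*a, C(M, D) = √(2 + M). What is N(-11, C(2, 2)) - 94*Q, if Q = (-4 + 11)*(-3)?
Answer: 2099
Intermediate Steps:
N(d, a) = a² + d² (N(d, a) = d² + a² = a² + d²)
Q = -21 (Q = 7*(-3) = -21)
N(-11, C(2, 2)) - 94*Q = ((√(2 + 2))² + (-11)²) - 94*(-21) = ((√4)² + 121) + 1974 = (2² + 121) + 1974 = (4 + 121) + 1974 = 125 + 1974 = 2099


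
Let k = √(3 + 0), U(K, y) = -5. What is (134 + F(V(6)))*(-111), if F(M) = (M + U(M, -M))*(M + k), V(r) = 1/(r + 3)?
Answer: -399970/27 + 1628*√3/3 ≈ -13874.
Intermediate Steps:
k = √3 ≈ 1.7320
V(r) = 1/(3 + r)
F(M) = (-5 + M)*(M + √3) (F(M) = (M - 5)*(M + √3) = (-5 + M)*(M + √3))
(134 + F(V(6)))*(-111) = (134 + ((1/(3 + 6))² - 5/(3 + 6) - 5*√3 + √3/(3 + 6)))*(-111) = (134 + ((1/9)² - 5/9 - 5*√3 + √3/9))*(-111) = (134 + ((⅑)² - 5*⅑ - 5*√3 + √3/9))*(-111) = (134 + (1/81 - 5/9 - 5*√3 + √3/9))*(-111) = (134 + (-44/81 - 44*√3/9))*(-111) = (10810/81 - 44*√3/9)*(-111) = -399970/27 + 1628*√3/3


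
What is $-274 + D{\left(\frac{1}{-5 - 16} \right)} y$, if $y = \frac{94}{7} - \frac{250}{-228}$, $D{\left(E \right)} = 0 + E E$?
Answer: $- \frac{96413941}{351918} \approx -273.97$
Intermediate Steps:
$D{\left(E \right)} = E^{2}$ ($D{\left(E \right)} = 0 + E^{2} = E^{2}$)
$y = \frac{11591}{798}$ ($y = 94 \cdot \frac{1}{7} - - \frac{125}{114} = \frac{94}{7} + \frac{125}{114} = \frac{11591}{798} \approx 14.525$)
$-274 + D{\left(\frac{1}{-5 - 16} \right)} y = -274 + \left(\frac{1}{-5 - 16}\right)^{2} \cdot \frac{11591}{798} = -274 + \left(\frac{1}{-21}\right)^{2} \cdot \frac{11591}{798} = -274 + \left(- \frac{1}{21}\right)^{2} \cdot \frac{11591}{798} = -274 + \frac{1}{441} \cdot \frac{11591}{798} = -274 + \frac{11591}{351918} = - \frac{96413941}{351918}$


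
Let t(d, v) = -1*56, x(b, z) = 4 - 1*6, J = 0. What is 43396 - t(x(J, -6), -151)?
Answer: 43452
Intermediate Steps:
x(b, z) = -2 (x(b, z) = 4 - 6 = -2)
t(d, v) = -56
43396 - t(x(J, -6), -151) = 43396 - 1*(-56) = 43396 + 56 = 43452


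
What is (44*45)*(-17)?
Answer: -33660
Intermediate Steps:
(44*45)*(-17) = 1980*(-17) = -33660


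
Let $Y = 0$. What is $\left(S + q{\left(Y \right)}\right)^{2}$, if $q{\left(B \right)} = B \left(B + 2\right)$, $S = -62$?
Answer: $3844$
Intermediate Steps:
$q{\left(B \right)} = B \left(2 + B\right)$
$\left(S + q{\left(Y \right)}\right)^{2} = \left(-62 + 0 \left(2 + 0\right)\right)^{2} = \left(-62 + 0 \cdot 2\right)^{2} = \left(-62 + 0\right)^{2} = \left(-62\right)^{2} = 3844$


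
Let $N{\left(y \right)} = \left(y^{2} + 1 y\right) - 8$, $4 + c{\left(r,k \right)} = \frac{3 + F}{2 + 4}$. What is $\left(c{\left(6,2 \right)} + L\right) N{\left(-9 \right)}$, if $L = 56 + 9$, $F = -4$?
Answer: $\frac{11680}{3} \approx 3893.3$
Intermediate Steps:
$c{\left(r,k \right)} = - \frac{25}{6}$ ($c{\left(r,k \right)} = -4 + \frac{3 - 4}{2 + 4} = -4 - \frac{1}{6} = - \frac{25}{6}$)
$N{\left(y \right)} = -8 + y + y^{2}$ ($N{\left(y \right)} = \left(y^{2} + y\right) - 8 = \left(y + y^{2}\right) - 8 = -8 + y + y^{2}$)
$L = 65$
$\left(c{\left(6,2 \right)} + L\right) N{\left(-9 \right)} = \left(- \frac{25}{6} + 65\right) \left(-8 - 9 + \left(-9\right)^{2}\right) = \frac{365 \left(-8 - 9 + 81\right)}{6} = \frac{365}{6} \cdot 64 = \frac{11680}{3}$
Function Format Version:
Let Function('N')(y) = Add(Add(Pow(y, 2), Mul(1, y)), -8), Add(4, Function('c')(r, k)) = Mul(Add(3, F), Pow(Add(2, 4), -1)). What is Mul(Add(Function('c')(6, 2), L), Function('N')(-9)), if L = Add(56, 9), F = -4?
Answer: Rational(11680, 3) ≈ 3893.3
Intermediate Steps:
Function('c')(r, k) = Rational(-25, 6) (Function('c')(r, k) = Add(-4, Mul(Add(3, -4), Pow(Add(2, 4), -1))) = Add(-4, Mul(-1, Pow(6, -1))) = Add(-4, Mul(-1, Rational(1, 6))) = Add(-4, Rational(-1, 6)) = Rational(-25, 6))
Function('N')(y) = Add(-8, y, Pow(y, 2)) (Function('N')(y) = Add(Add(Pow(y, 2), y), -8) = Add(Add(y, Pow(y, 2)), -8) = Add(-8, y, Pow(y, 2)))
L = 65
Mul(Add(Function('c')(6, 2), L), Function('N')(-9)) = Mul(Add(Rational(-25, 6), 65), Add(-8, -9, Pow(-9, 2))) = Mul(Rational(365, 6), Add(-8, -9, 81)) = Mul(Rational(365, 6), 64) = Rational(11680, 3)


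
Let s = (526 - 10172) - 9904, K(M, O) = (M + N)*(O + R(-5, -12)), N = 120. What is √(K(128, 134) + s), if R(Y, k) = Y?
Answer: √12442 ≈ 111.54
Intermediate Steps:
K(M, O) = (-5 + O)*(120 + M) (K(M, O) = (M + 120)*(O - 5) = (120 + M)*(-5 + O) = (-5 + O)*(120 + M))
s = -19550 (s = -9646 - 9904 = -19550)
√(K(128, 134) + s) = √((-600 - 5*128 + 120*134 + 128*134) - 19550) = √((-600 - 640 + 16080 + 17152) - 19550) = √(31992 - 19550) = √12442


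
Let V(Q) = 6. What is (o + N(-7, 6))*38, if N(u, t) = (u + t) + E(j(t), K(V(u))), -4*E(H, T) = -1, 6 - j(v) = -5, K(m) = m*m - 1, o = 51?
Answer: 3819/2 ≈ 1909.5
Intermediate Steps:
K(m) = -1 + m² (K(m) = m² - 1 = -1 + m²)
j(v) = 11 (j(v) = 6 - 1*(-5) = 6 + 5 = 11)
E(H, T) = ¼ (E(H, T) = -¼*(-1) = ¼)
N(u, t) = ¼ + t + u (N(u, t) = (u + t) + ¼ = (t + u) + ¼ = ¼ + t + u)
(o + N(-7, 6))*38 = (51 + (¼ + 6 - 7))*38 = (51 - ¾)*38 = (201/4)*38 = 3819/2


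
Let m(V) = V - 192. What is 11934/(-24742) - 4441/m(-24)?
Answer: 53650739/2672136 ≈ 20.078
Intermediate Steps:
m(V) = -192 + V
11934/(-24742) - 4441/m(-24) = 11934/(-24742) - 4441/(-192 - 24) = 11934*(-1/24742) - 4441/(-216) = -5967/12371 - 4441*(-1/216) = -5967/12371 + 4441/216 = 53650739/2672136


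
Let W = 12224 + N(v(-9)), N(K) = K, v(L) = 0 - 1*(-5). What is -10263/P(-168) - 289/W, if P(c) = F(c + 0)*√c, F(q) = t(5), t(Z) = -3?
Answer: -289/12229 - 3421*I*√42/84 ≈ -0.023632 - 263.94*I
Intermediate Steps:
v(L) = 5 (v(L) = 0 + 5 = 5)
F(q) = -3
W = 12229 (W = 12224 + 5 = 12229)
P(c) = -3*√c
-10263/P(-168) - 289/W = -10263*I*√42/252 - 289/12229 = -3421*I*√42/84 - 289/12229 = -289/12229 - 3421*I*√42/84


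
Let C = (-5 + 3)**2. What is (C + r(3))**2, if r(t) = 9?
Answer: 169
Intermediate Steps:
C = 4 (C = (-2)**2 = 4)
(C + r(3))**2 = (4 + 9)**2 = 13**2 = 169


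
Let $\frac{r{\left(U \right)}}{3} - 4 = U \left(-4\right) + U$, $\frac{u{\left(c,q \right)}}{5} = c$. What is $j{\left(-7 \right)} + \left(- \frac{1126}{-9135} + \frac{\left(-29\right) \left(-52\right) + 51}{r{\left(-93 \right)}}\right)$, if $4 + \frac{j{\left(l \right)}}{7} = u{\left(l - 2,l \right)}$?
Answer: $- \frac{881659502}{2585205} \approx -341.04$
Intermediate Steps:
$u{\left(c,q \right)} = 5 c$
$j{\left(l \right)} = -98 + 35 l$ ($j{\left(l \right)} = -28 + 7 \cdot 5 \left(l - 2\right) = -28 + 7 \cdot 5 \left(-2 + l\right) = -28 + 7 \left(-10 + 5 l\right) = -28 + \left(-70 + 35 l\right) = -98 + 35 l$)
$r{\left(U \right)} = 12 - 9 U$ ($r{\left(U \right)} = 12 + 3 \left(U \left(-4\right) + U\right) = 12 + 3 \left(- 4 U + U\right) = 12 + 3 \left(- 3 U\right) = 12 - 9 U$)
$j{\left(-7 \right)} + \left(- \frac{1126}{-9135} + \frac{\left(-29\right) \left(-52\right) + 51}{r{\left(-93 \right)}}\right) = \left(-98 + 35 \left(-7\right)\right) - \left(- \frac{1126}{9135} - \frac{\left(-29\right) \left(-52\right) + 51}{12 - -837}\right) = \left(-98 - 245\right) - \left(- \frac{1126}{9135} - \frac{1508 + 51}{12 + 837}\right) = -343 + \left(\frac{1126}{9135} + \frac{1559}{849}\right) = -343 + \frac{5065813}{2585205} = - \frac{881659502}{2585205}$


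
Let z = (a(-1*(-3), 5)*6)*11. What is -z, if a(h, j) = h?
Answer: -198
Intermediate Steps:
z = 198 (z = (-1*(-3)*6)*11 = (3*6)*11 = 18*11 = 198)
-z = -1*198 = -198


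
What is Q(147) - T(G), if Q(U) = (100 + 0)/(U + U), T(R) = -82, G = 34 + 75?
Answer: 12104/147 ≈ 82.340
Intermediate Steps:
G = 109
Q(U) = 50/U (Q(U) = 100/((2*U)) = 100*(1/(2*U)) = 50/U)
Q(147) - T(G) = 50/147 - 1*(-82) = 50*(1/147) + 82 = 50/147 + 82 = 12104/147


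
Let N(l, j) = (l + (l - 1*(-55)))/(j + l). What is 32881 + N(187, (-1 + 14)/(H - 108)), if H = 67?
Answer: 251688763/7654 ≈ 32883.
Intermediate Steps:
N(l, j) = (55 + 2*l)/(j + l) (N(l, j) = (l + (l + 55))/(j + l) = (l + (55 + l))/(j + l) = (55 + 2*l)/(j + l))
32881 + N(187, (-1 + 14)/(H - 108)) = 32881 + (55 + 2*187)/((-1 + 14)/(67 - 108) + 187) = 32881 + (55 + 374)/(13/(-41) + 187) = 32881 + 429/(13*(-1/41) + 187) = 32881 + 429/(-13/41 + 187) = 32881 + 429/(7654/41) = 32881 + (41/7654)*429 = 32881 + 17589/7654 = 251688763/7654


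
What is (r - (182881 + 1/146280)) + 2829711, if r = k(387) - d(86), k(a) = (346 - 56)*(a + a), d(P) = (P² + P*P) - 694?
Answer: 417950045759/146280 ≈ 2.8572e+6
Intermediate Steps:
d(P) = -694 + 2*P² (d(P) = (P² + P²) - 694 = 2*P² - 694 = -694 + 2*P²)
k(a) = 580*a (k(a) = 290*(2*a) = 580*a)
r = 210362 (r = 580*387 - (-694 + 2*86²) = 224460 - (-694 + 2*7396) = 224460 - (-694 + 14792) = 224460 - 1*14098 = 224460 - 14098 = 210362)
(r - (182881 + 1/146280)) + 2829711 = (210362 - (182881 + 1/146280)) + 2829711 = (210362 - 1*26751832681/146280) + 2829711 = (210362 - 26751832681/146280) + 2829711 = 4019920679/146280 + 2829711 = 417950045759/146280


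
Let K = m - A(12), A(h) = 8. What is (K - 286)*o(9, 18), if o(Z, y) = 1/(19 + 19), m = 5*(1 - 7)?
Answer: -162/19 ≈ -8.5263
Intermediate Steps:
m = -30 (m = 5*(-6) = -30)
o(Z, y) = 1/38
K = -38 (K = -30 - 1*8 = -30 - 8 = -38)
(K - 286)*o(9, 18) = (-38 - 286)*(1/38) = -324*1/38 = -162/19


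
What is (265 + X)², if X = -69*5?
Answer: 6400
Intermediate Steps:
X = -345
(265 + X)² = (265 - 345)² = (-80)² = 6400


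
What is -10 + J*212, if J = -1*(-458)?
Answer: 97086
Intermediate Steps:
J = 458
-10 + J*212 = -10 + 458*212 = -10 + 97096 = 97086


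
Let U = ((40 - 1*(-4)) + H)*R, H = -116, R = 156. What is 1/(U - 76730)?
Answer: -1/87962 ≈ -1.1369e-5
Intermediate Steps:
U = -11232 (U = ((40 - 1*(-4)) - 116)*156 = ((40 + 4) - 116)*156 = (44 - 116)*156 = -72*156 = -11232)
1/(U - 76730) = 1/(-11232 - 76730) = 1/(-87962) = -1/87962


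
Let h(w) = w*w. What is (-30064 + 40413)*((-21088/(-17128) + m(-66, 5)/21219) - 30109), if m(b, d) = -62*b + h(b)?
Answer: -428942280654827/1376663 ≈ -3.1158e+8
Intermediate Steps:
h(w) = w²
m(b, d) = b² - 62*b (m(b, d) = -62*b + b² = b² - 62*b)
(-30064 + 40413)*((-21088/(-17128) + m(-66, 5)/21219) - 30109) = (-30064 + 40413)*((-21088/(-17128) - 66*(-62 - 66)/21219) - 30109) = 10349*((-21088*(-1/17128) - 66*(-128)*(1/21219)) - 30109) = 10349*((2636/2141 + 8448*(1/21219)) - 30109) = 10349*((2636/2141 + 256/643) - 30109) = 10349*(2243044/1376663 - 30109) = 10349*(-41447703223/1376663) = -428942280654827/1376663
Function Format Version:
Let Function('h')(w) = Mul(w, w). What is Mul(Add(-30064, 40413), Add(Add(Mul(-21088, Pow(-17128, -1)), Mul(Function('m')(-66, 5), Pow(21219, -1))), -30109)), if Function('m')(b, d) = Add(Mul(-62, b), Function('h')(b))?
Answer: Rational(-428942280654827, 1376663) ≈ -3.1158e+8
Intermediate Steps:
Function('h')(w) = Pow(w, 2)
Function('m')(b, d) = Add(Pow(b, 2), Mul(-62, b)) (Function('m')(b, d) = Add(Mul(-62, b), Pow(b, 2)) = Add(Pow(b, 2), Mul(-62, b)))
Mul(Add(-30064, 40413), Add(Add(Mul(-21088, Pow(-17128, -1)), Mul(Function('m')(-66, 5), Pow(21219, -1))), -30109)) = Mul(Add(-30064, 40413), Add(Add(Mul(-21088, Pow(-17128, -1)), Mul(Mul(-66, Add(-62, -66)), Pow(21219, -1))), -30109)) = Mul(10349, Add(Add(Mul(-21088, Rational(-1, 17128)), Mul(Mul(-66, -128), Rational(1, 21219))), -30109)) = Mul(10349, Add(Add(Rational(2636, 2141), Mul(8448, Rational(1, 21219))), -30109)) = Mul(10349, Add(Add(Rational(2636, 2141), Rational(256, 643)), -30109)) = Mul(10349, Add(Rational(2243044, 1376663), -30109)) = Mul(10349, Rational(-41447703223, 1376663)) = Rational(-428942280654827, 1376663)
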